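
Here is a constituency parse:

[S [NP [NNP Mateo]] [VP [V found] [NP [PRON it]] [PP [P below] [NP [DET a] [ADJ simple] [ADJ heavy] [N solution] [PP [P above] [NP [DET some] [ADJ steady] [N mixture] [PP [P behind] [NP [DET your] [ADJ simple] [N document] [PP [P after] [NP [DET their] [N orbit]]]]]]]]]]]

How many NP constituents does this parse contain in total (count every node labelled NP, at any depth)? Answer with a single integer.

6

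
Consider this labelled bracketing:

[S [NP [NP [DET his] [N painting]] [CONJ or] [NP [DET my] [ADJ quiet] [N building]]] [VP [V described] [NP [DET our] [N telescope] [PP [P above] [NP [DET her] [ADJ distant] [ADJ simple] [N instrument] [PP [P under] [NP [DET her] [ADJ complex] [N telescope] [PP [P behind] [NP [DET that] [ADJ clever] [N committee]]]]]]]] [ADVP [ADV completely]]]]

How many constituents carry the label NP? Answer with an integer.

Scanning left to right, an opening `[NP` appears at word positions 1, 1, 4, 8, 11, 16, 20 — 7 in total.

7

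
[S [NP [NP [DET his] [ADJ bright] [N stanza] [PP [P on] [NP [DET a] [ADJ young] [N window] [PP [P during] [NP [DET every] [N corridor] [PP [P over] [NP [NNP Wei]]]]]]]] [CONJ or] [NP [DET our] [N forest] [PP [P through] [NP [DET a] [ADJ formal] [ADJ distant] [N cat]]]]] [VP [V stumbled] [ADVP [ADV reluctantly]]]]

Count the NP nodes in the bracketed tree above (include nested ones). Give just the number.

The NP constituents are: [NP his bright stanza on a young window during every corridor over Wei or our forest through a formal distant cat]; [NP his bright stanza on a young window during every corridor over Wei]; [NP a young window during every corridor over Wei]; [NP every corridor over Wei]; [NP Wei]; [NP our forest through a formal distant cat] …. Total: 7.

7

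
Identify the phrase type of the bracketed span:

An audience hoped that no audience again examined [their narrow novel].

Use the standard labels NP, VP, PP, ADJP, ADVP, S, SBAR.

NP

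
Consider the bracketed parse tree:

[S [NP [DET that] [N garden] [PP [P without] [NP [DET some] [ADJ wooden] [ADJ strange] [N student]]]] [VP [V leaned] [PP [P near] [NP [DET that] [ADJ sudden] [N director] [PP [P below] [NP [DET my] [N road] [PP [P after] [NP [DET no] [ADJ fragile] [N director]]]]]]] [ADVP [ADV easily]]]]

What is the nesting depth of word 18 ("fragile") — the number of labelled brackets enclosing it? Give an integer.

9

Path from the root down to the word: S → VP → PP → NP → PP → NP → PP → NP → ADJ. That is 9 enclosing brackets.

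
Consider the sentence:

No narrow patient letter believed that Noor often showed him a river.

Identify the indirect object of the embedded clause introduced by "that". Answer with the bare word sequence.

The verb of the embedded clause introduced by "that" is "showed"; its indirect object is the NP "him".

him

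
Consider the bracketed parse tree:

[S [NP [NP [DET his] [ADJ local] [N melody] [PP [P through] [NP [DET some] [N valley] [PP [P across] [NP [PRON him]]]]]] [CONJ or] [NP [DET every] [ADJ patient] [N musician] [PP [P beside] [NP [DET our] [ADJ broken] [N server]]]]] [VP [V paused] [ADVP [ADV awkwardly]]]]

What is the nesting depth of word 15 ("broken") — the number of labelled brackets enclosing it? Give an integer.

6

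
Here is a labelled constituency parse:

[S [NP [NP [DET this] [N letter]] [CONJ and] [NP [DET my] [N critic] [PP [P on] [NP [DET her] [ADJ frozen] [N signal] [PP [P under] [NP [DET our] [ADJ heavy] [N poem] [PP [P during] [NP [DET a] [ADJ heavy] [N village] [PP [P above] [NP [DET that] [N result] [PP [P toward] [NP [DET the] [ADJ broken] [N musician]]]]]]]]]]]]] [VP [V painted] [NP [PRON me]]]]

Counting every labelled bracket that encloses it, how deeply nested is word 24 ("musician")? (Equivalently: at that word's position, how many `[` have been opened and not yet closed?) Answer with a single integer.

14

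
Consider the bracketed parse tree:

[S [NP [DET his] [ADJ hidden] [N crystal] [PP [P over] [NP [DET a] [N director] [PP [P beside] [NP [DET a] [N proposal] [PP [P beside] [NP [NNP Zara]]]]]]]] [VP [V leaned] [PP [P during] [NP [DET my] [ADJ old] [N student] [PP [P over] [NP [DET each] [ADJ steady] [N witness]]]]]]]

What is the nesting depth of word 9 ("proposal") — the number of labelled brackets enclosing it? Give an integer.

7

The word sits inside N, which is inside NP, inside PP, inside NP, inside PP, inside NP, inside S — 7 brackets in all.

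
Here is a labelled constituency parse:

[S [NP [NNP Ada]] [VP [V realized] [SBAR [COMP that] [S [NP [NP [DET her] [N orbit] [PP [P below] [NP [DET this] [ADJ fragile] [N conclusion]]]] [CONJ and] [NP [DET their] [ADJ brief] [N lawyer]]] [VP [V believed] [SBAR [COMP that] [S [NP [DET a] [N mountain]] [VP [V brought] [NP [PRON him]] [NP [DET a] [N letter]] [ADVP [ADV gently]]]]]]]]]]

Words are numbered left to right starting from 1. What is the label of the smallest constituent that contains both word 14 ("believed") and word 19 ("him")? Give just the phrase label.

Both words fall inside [VP believed that a mountain brought him a letter gently] (words 14–22), and no smaller constituent contains them both. Label: VP.

VP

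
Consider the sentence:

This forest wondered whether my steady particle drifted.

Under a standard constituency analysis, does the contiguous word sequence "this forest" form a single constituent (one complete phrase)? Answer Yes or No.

The sequence corresponds to a single NP node — the noun phrase "this forest".

Yes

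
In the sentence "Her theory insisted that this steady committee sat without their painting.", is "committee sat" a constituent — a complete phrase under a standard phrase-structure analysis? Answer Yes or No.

No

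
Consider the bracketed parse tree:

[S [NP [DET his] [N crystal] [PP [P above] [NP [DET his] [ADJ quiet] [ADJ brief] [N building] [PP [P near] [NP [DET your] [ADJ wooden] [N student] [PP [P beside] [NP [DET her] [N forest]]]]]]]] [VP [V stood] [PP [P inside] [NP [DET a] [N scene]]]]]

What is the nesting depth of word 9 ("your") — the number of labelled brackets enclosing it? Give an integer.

7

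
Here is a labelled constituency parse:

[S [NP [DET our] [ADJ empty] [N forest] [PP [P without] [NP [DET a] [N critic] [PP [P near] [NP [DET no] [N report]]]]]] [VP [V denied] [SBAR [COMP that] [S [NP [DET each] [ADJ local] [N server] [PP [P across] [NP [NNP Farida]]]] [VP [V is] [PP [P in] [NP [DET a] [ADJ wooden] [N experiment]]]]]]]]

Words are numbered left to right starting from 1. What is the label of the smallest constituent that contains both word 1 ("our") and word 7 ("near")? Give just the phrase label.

NP

Both words fall inside [NP our empty forest without a critic near no report] (words 1–9), and no smaller constituent contains them both. Label: NP.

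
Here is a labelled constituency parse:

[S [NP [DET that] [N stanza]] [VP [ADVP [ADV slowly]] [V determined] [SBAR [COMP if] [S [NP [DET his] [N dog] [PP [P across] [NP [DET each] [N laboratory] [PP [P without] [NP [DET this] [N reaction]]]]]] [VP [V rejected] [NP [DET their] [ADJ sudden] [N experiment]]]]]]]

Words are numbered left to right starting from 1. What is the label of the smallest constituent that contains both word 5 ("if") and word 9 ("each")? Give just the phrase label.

Both words fall inside [SBAR if his dog across each laboratory without this reaction rejected their sudden experiment] (words 5–17), and no smaller constituent contains them both. Label: SBAR.

SBAR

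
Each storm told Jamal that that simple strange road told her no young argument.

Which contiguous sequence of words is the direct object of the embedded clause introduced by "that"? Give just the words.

no young argument

"told" heads the VP of the embedded clause introduced by "that", and "no young argument" is its direct object.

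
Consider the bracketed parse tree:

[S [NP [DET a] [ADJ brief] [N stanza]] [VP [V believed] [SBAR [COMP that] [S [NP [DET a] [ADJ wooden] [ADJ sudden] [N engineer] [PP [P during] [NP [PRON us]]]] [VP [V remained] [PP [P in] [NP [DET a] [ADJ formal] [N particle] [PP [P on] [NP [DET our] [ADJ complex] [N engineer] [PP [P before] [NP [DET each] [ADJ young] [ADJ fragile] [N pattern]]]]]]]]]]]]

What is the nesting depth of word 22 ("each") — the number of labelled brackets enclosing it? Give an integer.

12

Path from the root down to the word: S → VP → SBAR → S → VP → PP → NP → PP → NP → PP → NP → DET. That is 12 enclosing brackets.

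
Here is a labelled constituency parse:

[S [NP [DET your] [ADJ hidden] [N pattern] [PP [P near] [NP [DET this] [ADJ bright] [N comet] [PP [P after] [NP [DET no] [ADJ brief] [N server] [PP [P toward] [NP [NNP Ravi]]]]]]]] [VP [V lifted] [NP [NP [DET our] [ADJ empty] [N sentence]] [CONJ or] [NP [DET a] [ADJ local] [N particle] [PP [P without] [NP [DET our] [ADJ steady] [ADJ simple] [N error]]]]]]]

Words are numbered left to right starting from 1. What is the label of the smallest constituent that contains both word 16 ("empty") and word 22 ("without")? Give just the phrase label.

NP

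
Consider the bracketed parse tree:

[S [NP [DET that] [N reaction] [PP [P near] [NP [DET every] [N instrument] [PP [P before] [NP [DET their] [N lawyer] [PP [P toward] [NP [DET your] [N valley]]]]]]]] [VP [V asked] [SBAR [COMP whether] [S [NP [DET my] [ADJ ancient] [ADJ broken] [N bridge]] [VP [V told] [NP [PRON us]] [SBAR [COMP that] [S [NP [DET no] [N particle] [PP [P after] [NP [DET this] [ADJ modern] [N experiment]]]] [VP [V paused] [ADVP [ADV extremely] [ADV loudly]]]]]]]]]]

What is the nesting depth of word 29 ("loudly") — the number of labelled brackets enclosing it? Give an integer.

10

The word sits inside ADV, which is inside ADVP, inside VP, inside S, inside SBAR, inside VP, inside S, inside SBAR, inside VP, inside S — 10 brackets in all.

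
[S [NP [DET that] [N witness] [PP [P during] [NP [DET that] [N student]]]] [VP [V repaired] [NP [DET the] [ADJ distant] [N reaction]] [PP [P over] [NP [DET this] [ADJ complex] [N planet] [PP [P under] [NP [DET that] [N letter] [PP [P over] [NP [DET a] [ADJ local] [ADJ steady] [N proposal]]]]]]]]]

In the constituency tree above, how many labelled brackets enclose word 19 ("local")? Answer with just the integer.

9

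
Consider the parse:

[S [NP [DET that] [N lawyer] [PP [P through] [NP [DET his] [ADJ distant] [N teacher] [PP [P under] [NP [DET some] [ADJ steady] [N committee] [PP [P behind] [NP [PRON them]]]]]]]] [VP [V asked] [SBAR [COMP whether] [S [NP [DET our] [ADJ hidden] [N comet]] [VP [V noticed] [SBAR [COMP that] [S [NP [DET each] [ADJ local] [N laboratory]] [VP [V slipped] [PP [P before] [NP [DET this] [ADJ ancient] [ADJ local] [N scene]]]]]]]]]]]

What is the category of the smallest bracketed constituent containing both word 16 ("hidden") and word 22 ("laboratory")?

S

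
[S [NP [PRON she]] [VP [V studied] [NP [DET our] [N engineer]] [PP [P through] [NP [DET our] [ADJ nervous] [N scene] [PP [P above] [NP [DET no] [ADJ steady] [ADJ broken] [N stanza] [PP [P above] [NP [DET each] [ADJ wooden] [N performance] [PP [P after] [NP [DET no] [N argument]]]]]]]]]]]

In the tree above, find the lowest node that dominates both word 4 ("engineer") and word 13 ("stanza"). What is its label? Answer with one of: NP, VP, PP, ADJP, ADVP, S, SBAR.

VP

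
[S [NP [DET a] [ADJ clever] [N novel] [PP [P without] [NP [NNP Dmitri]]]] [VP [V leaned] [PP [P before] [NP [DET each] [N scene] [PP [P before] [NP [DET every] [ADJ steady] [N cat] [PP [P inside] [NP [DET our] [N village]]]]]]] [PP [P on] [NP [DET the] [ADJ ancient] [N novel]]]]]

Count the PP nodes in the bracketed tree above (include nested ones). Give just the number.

The PP constituents are: [PP without Dmitri]; [PP before each scene before every steady cat inside our village]; [PP before every steady cat inside our village]; [PP inside our village]; [PP on the ancient novel]. Total: 5.

5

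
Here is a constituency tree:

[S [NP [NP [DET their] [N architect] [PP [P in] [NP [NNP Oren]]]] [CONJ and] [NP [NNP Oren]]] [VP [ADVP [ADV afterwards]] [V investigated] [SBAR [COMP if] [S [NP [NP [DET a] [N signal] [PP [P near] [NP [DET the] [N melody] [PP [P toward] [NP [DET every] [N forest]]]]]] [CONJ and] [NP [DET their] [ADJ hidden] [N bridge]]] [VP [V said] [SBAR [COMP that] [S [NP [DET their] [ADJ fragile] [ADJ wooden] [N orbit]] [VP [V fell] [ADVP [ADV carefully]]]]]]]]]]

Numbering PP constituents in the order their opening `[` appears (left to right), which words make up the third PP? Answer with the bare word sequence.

toward every forest

In left-to-right order the PP constituents are "in Oren"; "near the melody toward every forest"; "toward every forest". Number 3 is "toward every forest".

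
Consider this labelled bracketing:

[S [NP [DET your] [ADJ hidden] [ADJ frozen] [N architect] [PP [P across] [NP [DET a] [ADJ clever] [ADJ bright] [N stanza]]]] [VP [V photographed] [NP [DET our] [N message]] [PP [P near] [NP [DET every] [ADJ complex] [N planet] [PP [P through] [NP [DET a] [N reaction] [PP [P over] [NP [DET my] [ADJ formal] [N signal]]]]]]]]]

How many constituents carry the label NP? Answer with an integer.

6

The NP constituents are: [NP your hidden frozen architect across a clever bright stanza]; [NP a clever bright stanza]; [NP our message]; [NP every complex planet through a reaction over my formal signal]; [NP a reaction over my formal signal]; [NP my formal signal]. Total: 6.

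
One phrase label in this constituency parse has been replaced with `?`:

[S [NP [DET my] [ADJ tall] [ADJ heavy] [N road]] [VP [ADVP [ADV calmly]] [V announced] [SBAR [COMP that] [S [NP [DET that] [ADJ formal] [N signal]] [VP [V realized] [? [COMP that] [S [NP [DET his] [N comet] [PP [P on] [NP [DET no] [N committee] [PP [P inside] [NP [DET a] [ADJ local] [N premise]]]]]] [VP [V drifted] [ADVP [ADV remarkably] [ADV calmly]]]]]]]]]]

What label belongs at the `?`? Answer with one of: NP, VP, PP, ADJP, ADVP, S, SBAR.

SBAR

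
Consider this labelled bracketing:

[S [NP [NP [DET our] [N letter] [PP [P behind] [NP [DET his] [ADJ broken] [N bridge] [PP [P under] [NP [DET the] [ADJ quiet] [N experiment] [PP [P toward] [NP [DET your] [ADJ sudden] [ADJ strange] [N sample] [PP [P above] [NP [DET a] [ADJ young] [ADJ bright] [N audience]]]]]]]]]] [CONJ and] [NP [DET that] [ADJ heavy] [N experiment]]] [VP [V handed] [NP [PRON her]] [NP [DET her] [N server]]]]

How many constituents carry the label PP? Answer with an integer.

4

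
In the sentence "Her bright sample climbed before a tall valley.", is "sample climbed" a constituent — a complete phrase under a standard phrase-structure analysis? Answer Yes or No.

"sample" belongs to the noun phrase "her bright sample" while "climbed" belongs to the verb phrase "climbed before a tall valley"; a span that runs across that boundary is not a single phrase.

No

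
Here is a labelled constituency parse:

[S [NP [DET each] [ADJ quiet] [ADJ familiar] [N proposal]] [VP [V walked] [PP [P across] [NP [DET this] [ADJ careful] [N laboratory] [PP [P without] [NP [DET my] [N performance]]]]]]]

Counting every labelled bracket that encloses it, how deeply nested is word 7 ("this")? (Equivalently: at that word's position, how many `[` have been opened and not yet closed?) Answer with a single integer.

5

Path from the root down to the word: S → VP → PP → NP → DET. That is 5 enclosing brackets.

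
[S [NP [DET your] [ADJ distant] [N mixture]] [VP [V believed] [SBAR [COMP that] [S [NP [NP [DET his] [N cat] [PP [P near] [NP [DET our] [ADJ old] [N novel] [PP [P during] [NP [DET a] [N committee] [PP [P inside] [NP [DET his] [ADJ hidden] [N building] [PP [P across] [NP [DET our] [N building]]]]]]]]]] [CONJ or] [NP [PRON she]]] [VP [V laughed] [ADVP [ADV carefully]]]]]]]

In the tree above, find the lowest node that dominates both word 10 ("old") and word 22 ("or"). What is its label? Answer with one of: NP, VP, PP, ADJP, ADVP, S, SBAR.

Both words fall inside [NP his cat near our old novel during a committee inside his hidden building across our building or she] (words 6–23), and no smaller constituent contains them both. Label: NP.

NP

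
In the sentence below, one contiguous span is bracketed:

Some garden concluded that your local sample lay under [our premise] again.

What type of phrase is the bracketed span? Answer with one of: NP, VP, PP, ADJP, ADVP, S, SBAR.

NP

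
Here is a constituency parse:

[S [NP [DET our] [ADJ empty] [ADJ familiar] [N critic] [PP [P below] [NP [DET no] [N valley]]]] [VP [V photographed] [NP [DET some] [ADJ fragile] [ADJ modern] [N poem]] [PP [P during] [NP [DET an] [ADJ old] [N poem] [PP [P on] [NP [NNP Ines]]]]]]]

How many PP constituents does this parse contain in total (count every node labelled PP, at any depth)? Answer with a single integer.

The PP constituents are: [PP below no valley]; [PP during an old poem on Ines]; [PP on Ines]. Total: 3.

3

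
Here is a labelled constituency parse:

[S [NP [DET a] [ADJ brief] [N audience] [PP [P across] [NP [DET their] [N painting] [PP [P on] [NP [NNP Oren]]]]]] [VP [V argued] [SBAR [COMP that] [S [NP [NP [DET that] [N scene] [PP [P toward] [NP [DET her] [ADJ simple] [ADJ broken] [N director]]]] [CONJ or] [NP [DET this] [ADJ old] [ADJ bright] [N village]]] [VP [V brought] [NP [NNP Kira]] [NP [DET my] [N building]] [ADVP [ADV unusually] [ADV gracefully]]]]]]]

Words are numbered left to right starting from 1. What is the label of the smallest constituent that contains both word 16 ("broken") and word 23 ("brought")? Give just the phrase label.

S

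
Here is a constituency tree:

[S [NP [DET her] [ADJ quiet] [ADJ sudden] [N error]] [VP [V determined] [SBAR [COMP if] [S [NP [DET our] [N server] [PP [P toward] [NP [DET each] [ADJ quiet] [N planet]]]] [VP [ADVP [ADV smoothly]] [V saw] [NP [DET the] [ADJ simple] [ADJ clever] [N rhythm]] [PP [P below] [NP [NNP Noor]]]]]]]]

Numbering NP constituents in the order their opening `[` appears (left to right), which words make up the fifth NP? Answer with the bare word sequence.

Noor

The NP opening brackets appear, in order, over: "her quiet sudden error"; "our server toward each quiet planet"; "each quiet planet"; "the simple clever rhythm"; "Noor". The fifth one spans "Noor".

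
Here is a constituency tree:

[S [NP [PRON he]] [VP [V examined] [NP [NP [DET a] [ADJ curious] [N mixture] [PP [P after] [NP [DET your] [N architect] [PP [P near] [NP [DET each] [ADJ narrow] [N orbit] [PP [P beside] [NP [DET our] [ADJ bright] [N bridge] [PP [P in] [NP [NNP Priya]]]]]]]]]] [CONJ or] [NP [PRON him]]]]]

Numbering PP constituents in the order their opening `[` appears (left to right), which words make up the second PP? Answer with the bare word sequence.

near each narrow orbit beside our bright bridge in Priya

The PP opening brackets appear, in order, over: "after your architect near each narrow orbit beside our bright bridge in Priya"; "near each narrow orbit beside our bright bridge in Priya"; "beside our bright bridge in Priya"; "in Priya". The second one spans "near each narrow orbit beside our bright bridge in Priya".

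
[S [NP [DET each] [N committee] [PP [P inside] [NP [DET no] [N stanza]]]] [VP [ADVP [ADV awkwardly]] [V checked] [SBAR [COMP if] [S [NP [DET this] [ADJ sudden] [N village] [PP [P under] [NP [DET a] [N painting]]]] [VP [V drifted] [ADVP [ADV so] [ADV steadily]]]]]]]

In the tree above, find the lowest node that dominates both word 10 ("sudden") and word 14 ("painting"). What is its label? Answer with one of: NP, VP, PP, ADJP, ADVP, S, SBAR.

NP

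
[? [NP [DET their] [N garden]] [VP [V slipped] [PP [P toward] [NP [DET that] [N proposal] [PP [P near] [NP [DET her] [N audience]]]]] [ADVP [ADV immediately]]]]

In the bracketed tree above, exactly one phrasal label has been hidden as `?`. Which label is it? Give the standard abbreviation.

S

The `?` node immediately contains: NP, VP. That is the internal structure of a clause, so the label is S.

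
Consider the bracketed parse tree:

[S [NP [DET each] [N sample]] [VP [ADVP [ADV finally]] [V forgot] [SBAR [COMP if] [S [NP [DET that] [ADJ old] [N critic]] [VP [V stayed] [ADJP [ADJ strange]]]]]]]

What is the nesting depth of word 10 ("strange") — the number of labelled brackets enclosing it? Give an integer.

7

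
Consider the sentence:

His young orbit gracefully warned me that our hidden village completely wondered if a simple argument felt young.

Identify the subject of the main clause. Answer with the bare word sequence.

his young orbit

"his young orbit" is the NP that combines with the VP headed by "warned" to form the main clause — the subject.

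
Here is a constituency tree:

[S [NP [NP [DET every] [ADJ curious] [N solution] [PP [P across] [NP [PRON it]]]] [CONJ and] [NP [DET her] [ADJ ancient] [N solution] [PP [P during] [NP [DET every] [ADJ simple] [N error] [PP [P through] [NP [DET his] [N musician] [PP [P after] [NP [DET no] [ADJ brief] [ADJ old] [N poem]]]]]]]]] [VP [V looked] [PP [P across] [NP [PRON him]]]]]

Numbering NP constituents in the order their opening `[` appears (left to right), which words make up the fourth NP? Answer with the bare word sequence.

Opening `[NP` markers occur at word positions 1, 1, 5, 7, 11, 15, 18, 24; the fourth of these opens the constituent [NP her ancient solution during every simple error through his musician after no brief old poem].

her ancient solution during every simple error through his musician after no brief old poem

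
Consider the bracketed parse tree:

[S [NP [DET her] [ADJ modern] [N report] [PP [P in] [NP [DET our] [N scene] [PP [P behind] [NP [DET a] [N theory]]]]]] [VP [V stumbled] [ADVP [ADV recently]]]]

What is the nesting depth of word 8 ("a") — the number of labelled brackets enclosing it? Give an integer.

7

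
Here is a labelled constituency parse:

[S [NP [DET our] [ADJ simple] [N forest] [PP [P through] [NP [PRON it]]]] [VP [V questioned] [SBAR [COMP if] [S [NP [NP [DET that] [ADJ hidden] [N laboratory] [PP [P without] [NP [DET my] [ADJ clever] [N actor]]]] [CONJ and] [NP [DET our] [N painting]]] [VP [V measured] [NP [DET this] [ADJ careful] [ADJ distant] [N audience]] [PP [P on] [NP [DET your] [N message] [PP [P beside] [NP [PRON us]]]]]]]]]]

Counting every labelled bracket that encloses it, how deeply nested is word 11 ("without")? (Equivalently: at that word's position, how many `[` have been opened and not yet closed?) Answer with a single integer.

Path from the root down to the word: S → VP → SBAR → S → NP → NP → PP → P. That is 8 enclosing brackets.

8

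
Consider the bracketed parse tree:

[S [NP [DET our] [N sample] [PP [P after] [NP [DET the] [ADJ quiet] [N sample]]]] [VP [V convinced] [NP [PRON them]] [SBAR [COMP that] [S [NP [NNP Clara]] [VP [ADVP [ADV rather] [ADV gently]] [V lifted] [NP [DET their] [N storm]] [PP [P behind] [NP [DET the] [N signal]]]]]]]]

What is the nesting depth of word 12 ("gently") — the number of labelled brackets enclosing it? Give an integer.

7

The word sits inside ADV, which is inside ADVP, inside VP, inside S, inside SBAR, inside VP, inside S — 7 brackets in all.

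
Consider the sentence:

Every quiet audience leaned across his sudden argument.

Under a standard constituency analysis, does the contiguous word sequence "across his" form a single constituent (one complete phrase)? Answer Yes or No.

No

The sequence begins inside the preposition "across" and ends inside the noun phrase "his sudden argument"; it crosses a phrase boundary, so no single node in the tree spans exactly those words.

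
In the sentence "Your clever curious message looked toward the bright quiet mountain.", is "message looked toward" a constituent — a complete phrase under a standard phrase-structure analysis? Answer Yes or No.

No

The sequence begins inside the noun phrase "your clever curious message" and ends inside the verb phrase "looked toward the bright quiet mountain"; it crosses a phrase boundary, so no single node in the tree spans exactly those words.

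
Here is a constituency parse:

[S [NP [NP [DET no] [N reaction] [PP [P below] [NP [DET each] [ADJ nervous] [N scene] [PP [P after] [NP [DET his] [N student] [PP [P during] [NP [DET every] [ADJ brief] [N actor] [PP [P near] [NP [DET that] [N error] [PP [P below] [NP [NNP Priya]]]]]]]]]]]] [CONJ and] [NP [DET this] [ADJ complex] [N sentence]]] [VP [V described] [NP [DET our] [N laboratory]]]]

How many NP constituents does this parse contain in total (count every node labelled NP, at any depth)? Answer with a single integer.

9

The NP constituents are: [NP no reaction below each nervous scene after his student during every brief actor near that error below Priya and this complex sentence]; [NP no reaction below each nervous scene after his student during every brief actor near that error below Priya]; [NP each nervous scene after his student during every brief actor near that error below Priya]; [NP his student during every brief actor near that error below Priya]; [NP every brief actor near that error below Priya]; [NP that error below Priya] …. Total: 9.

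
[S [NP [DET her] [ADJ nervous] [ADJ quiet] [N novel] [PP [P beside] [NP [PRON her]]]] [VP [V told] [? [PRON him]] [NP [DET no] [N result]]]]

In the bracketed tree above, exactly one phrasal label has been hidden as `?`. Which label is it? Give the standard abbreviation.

NP

A constituent whose immediate children are PRON 'him' is a noun phrase: NP.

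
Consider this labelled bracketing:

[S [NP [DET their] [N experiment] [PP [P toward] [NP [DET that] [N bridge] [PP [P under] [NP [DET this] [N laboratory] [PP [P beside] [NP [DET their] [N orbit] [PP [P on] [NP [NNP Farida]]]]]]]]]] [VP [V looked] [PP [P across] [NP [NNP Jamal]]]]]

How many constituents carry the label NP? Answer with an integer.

6

Listing each NP by its span: [NP their experiment toward that bridge under this laboratory beside their orbit on Farida]; [NP that bridge under this laboratory beside their orbit on Farida]; [NP this laboratory beside their orbit on Farida]; [NP their orbit on Farida]; [NP Farida]; [NP Jamal] — that makes 6.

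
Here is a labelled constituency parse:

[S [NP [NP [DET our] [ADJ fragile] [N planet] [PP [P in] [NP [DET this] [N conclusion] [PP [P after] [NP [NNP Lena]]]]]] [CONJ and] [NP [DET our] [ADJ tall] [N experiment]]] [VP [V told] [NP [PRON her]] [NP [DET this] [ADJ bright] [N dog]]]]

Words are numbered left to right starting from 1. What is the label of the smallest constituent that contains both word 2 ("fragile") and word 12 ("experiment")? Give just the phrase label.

NP

Both words fall inside [NP our fragile planet in this conclusion after Lena and our tall experiment] (words 1–12), and no smaller constituent contains them both. Label: NP.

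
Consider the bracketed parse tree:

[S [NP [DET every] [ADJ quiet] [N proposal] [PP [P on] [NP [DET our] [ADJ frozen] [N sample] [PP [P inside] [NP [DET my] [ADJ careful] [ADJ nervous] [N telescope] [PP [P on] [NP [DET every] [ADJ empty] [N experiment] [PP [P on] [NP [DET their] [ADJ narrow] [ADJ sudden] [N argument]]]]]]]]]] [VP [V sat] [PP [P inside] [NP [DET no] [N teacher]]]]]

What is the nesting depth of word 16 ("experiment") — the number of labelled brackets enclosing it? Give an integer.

9

Counting open brackets not yet closed at "experiment": [S [NP [PP [NP [PP [NP [PP [NP [N = 9.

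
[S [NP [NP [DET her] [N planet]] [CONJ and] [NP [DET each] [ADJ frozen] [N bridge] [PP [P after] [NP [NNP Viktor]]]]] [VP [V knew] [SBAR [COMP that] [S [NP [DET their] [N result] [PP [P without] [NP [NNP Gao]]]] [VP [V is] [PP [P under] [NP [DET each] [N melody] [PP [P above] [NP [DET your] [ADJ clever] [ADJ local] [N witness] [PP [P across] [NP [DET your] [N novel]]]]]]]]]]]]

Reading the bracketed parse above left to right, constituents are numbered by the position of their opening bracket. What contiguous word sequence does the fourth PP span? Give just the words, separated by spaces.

above your clever local witness across your novel

The PP opening brackets appear, in order, over: "after Viktor"; "without Gao"; "under each melody above your clever local witness across your novel"; "above your clever local witness across your novel"; "across your novel". The fourth one spans "above your clever local witness across your novel".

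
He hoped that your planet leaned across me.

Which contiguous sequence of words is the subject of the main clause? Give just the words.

The subject of the main clause is the NP immediately before the verb "hoped": "he".

he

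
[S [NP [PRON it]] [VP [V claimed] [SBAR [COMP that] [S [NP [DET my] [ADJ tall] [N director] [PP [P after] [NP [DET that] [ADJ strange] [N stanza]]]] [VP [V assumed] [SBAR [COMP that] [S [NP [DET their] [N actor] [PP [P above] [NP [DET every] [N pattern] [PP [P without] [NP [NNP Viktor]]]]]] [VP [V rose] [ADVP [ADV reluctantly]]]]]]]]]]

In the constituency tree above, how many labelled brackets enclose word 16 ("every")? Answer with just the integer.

11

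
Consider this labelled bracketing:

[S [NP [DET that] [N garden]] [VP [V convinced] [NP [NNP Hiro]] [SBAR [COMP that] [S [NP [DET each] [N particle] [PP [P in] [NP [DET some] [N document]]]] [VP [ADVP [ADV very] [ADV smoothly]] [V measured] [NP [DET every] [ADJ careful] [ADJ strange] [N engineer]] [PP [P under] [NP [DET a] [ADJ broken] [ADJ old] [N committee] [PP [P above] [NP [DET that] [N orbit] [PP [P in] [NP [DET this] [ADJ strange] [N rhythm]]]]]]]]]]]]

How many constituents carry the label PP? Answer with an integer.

4

The PP constituents are: [PP in some document]; [PP under a broken old committee above that orbit in this strange rhythm]; [PP above that orbit in this strange rhythm]; [PP in this strange rhythm]. Total: 4.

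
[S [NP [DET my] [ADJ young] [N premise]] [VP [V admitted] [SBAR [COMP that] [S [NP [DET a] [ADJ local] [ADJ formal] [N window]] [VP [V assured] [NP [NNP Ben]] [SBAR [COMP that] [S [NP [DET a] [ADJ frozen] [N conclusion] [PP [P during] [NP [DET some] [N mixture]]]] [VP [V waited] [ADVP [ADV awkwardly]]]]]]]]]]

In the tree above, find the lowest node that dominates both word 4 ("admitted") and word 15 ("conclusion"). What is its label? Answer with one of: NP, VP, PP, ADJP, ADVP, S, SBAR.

Word 4 lies under S → VP → V; word 15 lies under S → VP → SBAR → S → VP → SBAR → S → NP → N. The lowest shared node is the VP.

VP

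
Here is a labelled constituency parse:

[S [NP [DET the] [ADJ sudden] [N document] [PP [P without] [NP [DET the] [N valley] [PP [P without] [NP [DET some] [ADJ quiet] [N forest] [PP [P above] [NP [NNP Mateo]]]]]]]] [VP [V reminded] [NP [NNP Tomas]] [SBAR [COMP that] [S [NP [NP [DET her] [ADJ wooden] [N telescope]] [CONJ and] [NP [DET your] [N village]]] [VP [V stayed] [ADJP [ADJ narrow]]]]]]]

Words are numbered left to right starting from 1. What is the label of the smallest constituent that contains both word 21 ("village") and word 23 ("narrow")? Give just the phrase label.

S

Word 21 lies under S → VP → SBAR → S → NP → NP → N; word 23 lies under S → VP → SBAR → S → VP → ADJP → ADJ. The lowest shared node is the S.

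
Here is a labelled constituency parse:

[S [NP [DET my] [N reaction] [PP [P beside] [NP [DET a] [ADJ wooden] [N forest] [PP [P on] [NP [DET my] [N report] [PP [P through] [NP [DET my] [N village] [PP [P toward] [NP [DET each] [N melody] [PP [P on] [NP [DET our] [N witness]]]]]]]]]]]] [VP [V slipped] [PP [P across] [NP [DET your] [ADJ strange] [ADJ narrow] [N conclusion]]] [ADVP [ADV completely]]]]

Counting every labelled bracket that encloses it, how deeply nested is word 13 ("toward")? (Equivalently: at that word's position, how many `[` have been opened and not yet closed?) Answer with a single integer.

10

Path from the root down to the word: S → NP → PP → NP → PP → NP → PP → NP → PP → P. That is 10 enclosing brackets.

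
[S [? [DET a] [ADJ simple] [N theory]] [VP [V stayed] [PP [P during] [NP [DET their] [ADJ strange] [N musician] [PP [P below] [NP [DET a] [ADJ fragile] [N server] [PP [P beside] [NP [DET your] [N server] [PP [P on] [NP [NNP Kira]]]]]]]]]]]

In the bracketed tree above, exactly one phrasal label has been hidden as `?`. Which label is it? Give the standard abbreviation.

Looking at what the `?` directly dominates — DET 'a', ADJ 'simple', N 'theory' — this is a noun phrase (NP).

NP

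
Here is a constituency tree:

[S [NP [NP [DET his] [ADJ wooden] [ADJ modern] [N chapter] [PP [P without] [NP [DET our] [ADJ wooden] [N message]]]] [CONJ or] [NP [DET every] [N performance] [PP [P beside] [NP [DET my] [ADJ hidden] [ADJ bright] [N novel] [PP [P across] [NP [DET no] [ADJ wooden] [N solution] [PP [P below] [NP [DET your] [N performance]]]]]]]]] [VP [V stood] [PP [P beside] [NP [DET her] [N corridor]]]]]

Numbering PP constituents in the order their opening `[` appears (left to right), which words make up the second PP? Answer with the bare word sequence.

beside my hidden bright novel across no wooden solution below your performance

The PP opening brackets appear, in order, over: "without our wooden message"; "beside my hidden bright novel across no wooden solution below your performance"; "across no wooden solution below your performance"; "below your performance"; "beside her corridor". The second one spans "beside my hidden bright novel across no wooden solution below your performance".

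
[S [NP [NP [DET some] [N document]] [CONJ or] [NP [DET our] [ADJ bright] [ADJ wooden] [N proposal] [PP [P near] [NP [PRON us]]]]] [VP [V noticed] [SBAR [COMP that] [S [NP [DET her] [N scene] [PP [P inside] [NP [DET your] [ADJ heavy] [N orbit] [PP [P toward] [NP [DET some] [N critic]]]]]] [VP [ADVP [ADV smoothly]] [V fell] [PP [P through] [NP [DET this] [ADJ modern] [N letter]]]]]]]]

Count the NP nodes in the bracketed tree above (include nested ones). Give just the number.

8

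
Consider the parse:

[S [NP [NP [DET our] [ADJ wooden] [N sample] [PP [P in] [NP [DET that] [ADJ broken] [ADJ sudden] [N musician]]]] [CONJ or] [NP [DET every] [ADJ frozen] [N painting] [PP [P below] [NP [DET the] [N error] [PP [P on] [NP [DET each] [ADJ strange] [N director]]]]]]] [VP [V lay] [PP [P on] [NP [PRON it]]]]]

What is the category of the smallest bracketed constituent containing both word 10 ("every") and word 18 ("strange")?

NP

Both words fall inside [NP every frozen painting below the error on each strange director] (words 10–19), and no smaller constituent contains them both. Label: NP.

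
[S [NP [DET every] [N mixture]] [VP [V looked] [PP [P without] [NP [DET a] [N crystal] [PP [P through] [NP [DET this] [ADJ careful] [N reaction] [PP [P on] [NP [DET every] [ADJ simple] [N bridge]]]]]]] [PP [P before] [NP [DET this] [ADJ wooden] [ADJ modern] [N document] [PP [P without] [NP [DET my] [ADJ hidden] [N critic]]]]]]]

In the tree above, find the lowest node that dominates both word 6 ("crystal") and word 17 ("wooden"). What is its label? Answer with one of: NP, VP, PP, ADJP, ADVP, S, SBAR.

VP

Word 6 lies under S → VP → PP → NP → N; word 17 lies under S → VP → PP → NP → ADJ. The lowest shared node is the VP.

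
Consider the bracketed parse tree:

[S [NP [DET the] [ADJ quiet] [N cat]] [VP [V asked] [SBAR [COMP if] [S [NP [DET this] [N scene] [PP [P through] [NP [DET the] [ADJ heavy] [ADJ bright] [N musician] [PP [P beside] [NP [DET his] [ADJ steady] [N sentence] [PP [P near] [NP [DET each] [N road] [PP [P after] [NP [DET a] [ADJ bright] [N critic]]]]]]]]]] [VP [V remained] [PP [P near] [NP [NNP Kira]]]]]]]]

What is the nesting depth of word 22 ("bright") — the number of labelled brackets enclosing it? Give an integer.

14

Path from the root down to the word: S → VP → SBAR → S → NP → PP → NP → PP → NP → PP → NP → PP → NP → ADJ. That is 14 enclosing brackets.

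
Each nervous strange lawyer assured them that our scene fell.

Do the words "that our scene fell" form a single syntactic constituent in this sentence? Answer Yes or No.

Yes

The sequence corresponds to a single SBAR node — the subordinate clause "that our scene fell".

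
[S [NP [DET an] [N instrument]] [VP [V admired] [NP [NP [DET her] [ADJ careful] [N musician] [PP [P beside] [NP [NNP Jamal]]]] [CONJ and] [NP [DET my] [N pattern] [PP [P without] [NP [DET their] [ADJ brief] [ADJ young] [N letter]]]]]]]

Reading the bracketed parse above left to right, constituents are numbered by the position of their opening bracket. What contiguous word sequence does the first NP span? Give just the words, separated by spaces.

an instrument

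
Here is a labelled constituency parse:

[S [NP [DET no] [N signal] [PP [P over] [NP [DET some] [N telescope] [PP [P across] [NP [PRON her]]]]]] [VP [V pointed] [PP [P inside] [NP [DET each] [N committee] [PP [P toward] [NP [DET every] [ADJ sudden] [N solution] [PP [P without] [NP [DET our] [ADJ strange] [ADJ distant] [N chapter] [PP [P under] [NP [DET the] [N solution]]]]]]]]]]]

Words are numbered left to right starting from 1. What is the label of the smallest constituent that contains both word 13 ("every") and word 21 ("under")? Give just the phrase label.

NP

Both words fall inside [NP every sudden solution without our strange distant chapter under the solution] (words 13–23), and no smaller constituent contains them both. Label: NP.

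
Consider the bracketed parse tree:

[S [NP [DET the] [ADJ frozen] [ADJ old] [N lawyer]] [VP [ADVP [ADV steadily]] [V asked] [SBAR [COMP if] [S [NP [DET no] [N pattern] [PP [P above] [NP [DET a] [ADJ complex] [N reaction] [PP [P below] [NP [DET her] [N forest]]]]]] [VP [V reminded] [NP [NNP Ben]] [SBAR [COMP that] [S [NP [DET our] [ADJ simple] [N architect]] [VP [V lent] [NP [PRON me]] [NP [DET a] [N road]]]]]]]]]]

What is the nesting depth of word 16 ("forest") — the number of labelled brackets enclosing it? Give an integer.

10

Counting open brackets not yet closed at "forest": [S [VP [SBAR [S [NP [PP [NP [PP [NP [N = 10.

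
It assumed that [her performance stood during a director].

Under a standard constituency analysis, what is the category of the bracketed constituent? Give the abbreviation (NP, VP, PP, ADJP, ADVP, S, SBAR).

The bracketed span "her performance stood during a director" is headed by "stood", making it a clause (S).

S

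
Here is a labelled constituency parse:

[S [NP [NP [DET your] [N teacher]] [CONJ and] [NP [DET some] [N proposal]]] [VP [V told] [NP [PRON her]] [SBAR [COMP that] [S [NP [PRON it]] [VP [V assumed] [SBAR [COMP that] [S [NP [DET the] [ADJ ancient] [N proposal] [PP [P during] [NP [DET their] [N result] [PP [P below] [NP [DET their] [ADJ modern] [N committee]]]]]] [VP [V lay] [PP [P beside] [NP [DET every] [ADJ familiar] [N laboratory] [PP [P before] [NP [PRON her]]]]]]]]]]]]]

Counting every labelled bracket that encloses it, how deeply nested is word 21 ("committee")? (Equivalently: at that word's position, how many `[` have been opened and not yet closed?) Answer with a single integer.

13

Path from the root down to the word: S → VP → SBAR → S → VP → SBAR → S → NP → PP → NP → PP → NP → N. That is 13 enclosing brackets.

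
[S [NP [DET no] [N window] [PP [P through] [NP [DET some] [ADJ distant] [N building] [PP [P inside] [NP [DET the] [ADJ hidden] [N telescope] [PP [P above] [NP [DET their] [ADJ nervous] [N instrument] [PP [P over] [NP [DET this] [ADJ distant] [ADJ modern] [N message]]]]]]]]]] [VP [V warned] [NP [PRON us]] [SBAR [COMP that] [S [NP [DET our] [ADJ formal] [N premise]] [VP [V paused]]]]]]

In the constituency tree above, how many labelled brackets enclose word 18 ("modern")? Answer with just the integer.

11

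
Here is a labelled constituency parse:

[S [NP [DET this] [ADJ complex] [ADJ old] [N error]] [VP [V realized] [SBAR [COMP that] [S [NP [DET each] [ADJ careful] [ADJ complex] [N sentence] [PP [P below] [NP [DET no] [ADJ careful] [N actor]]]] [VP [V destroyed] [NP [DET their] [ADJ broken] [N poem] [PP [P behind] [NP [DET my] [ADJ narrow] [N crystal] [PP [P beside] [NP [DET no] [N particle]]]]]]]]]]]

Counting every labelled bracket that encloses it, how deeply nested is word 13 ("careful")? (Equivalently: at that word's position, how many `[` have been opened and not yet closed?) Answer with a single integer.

The word sits inside ADJ, which is inside NP, inside PP, inside NP, inside S, inside SBAR, inside VP, inside S — 8 brackets in all.

8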